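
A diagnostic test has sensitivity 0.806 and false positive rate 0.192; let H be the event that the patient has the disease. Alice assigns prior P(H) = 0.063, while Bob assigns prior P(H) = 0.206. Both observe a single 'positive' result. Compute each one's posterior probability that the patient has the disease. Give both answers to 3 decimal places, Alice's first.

The likelihood ratio for a 'positive' result is 0.806/0.192 = 4.1979.
Alice: prior odds 0.063/0.937 = 0.067236; posterior odds 0.28225; posterior probability 0.220.
Bob: prior odds 0.206/0.794 = 0.25945; posterior odds 1.0891; posterior probability 0.521.

Alice: 0.220; Bob: 0.521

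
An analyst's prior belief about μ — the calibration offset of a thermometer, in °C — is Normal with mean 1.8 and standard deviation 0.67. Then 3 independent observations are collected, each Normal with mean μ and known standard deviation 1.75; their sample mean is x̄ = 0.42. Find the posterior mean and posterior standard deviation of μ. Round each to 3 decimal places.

With known σ, the Normal prior is conjugate. Weight on the data is w = (n/σ²)/(n/σ² + 1/τ₀²) = 0.979592/(0.979592+2.22767) = 0.30543.
Posterior mean = w·x̄ + (1−w)·μ₀ = 0.30543·0.42 + 0.69457·1.8 = 1.379. Posterior variance = 1/(0.979592+2.22767) = 0.311793, so SD = 0.558.

Posterior mean ≈ 1.379; posterior SD ≈ 0.558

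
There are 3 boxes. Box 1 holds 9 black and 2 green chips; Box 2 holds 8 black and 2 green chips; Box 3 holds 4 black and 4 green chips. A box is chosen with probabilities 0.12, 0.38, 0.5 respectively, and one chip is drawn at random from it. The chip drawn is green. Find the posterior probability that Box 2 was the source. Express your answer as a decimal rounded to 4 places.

Posterior probability ≈ 0.2185

Tabulate prior·likelihood by source: [1] prior 0.12, lik 0.1818, product 0.02182; [2] prior 0.38, lik 0.2, product 0.07600; [3] prior 0.5, lik 0.5, product 0.2500.
Normalizing constant = 0.34782; the posterior for Box 2 is its product over the sum, 0.07600/0.34782 = 0.2185.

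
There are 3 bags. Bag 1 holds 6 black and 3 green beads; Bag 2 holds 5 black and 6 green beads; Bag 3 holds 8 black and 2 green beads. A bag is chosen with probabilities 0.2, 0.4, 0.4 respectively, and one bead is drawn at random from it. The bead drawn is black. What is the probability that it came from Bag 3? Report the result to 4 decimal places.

Posterior probability ≈ 0.5038

P(black|Bag 1) = 0.6667; P(black|Bag 2) = 0.4545; P(black|Bag 3) = 0.8.
Prior × likelihood for each source: 0.2·0.6667=0.1333, 0.4·0.4545=0.1818, 0.4·0.8=0.3200. Summing gives P(black) = 0.63515.
P(Bag 3 | black) = 0.3200 / 0.63515 = 0.5038.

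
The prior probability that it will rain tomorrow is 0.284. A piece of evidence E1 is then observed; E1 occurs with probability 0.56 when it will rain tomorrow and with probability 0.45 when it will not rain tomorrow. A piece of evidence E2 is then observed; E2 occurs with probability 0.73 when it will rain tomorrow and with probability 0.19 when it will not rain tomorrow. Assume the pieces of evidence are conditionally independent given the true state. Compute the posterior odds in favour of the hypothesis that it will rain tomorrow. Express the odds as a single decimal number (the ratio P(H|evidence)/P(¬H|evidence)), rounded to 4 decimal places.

Posterior odds ≈ 1.8965

Prior odds = 0.284/(1−0.284) = 0.39665.
Likelihood ratio for E1 = 0.56/0.45 = 1.2444.
Likelihood ratio for E2 = 0.73/0.19 = 3.8421.
Posterior odds = prior odds × LR₁ × LR₂ = 1.8965.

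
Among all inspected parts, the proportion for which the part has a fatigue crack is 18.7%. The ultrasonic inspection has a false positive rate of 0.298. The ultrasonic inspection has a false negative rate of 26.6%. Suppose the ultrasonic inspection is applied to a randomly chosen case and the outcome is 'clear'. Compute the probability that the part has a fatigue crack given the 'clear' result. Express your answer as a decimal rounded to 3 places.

Let H be the event that the part has a fatigue crack. P(H) = 0.187, so P(¬H) = 0.813. With E the 'clear' result, P(E|H) = 0.266 and P(E|¬H) = 0.702.
P(E) = 0.266·0.187 + 0.702·0.813 = 0.049742 + 0.57073 = 0.62047.
By Bayes' theorem, P(H|E) = 0.049742 / 0.62047 = 0.080.

P(H | E) ≈ 0.080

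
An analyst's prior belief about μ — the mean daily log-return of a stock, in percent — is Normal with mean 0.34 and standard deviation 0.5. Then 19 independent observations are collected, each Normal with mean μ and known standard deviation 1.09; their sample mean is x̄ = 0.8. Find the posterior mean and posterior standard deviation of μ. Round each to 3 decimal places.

With known σ, the Normal prior is conjugate. Weight on the data is w = (n/σ²)/(n/σ² + 1/τ₀²) = 15.9919/(15.9919+4.00000) = 0.79992.
Posterior mean = w·x̄ + (1−w)·μ₀ = 0.79992·0.8 + 0.20008·0.34 = 0.708. Posterior variance = 1/(15.9919+4.00000) = 0.0500202, so SD = 0.224.

Posterior mean ≈ 0.708; posterior SD ≈ 0.224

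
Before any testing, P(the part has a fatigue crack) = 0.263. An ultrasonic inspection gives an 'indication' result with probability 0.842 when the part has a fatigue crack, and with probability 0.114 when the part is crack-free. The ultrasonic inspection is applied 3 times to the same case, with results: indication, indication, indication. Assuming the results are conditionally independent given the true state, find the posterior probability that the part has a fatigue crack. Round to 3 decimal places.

Posterior P(H) ≈ 0.993

With H the event that the part has a fatigue crack, the joint likelihood of the observed sequence is P(data|H) = 0.842·0.842·0.842 = 0.59695 and P(data|¬H) = 0.114·0.114·0.114 = 0.0014815.
Bayes: P(H|data) = 0.263·0.59695 / (0.263·0.59695 + 0.737·0.0014815) = 0.15700/0.15809 = 0.9931.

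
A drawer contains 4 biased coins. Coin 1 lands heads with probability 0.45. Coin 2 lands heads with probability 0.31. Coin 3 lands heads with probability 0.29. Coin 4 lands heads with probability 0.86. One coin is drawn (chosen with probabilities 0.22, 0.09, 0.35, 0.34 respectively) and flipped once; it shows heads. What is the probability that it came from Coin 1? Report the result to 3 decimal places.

P(heads|C1) = 0.45; P(heads|C2) = 0.31; P(heads|C3) = 0.29; P(heads|C4) = 0.86.
Prior × likelihood for each source: 0.22·0.45=0.09900, 0.09·0.31=0.02790, 0.35·0.29=0.1015, 0.34·0.86=0.2924. Summing gives P(heads) = 0.52080.
P(Coin 1 | heads) = 0.09900 / 0.52080 = 0.190.

Posterior probability ≈ 0.190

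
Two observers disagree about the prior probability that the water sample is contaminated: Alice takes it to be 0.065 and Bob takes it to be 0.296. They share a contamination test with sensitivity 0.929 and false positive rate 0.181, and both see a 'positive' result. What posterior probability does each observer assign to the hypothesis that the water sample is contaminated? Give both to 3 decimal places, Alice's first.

The likelihood ratio for a 'positive' result is 0.929/0.181 = 5.1326.
Alice: prior odds 0.065/0.935 = 0.069519; posterior odds 0.35681; posterior probability 0.263.
Bob: prior odds 0.296/0.704 = 0.42045; posterior odds 2.1580; posterior probability 0.683.

Alice: 0.263; Bob: 0.683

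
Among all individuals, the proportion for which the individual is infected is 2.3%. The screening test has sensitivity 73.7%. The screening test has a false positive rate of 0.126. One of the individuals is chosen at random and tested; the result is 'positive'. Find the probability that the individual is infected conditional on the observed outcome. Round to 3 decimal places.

P(H | E) ≈ 0.121

Write H for 'the individual is infected'. Prior odds H:¬H = 0.023/0.977 = 0.023541. For the 'positive' outcome, the likelihood ratio is 0.737/0.126 = 5.8492.
Posterior odds = 0.023541 × 5.8492 = 0.13770, so P(H|E) = 0.13770/(1+0.13770) = 0.121.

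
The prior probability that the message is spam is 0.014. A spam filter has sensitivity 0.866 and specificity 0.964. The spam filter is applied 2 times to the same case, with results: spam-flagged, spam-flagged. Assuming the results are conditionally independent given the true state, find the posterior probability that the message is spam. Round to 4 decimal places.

Posterior P(H) ≈ 0.8915

With H the event that the message is spam, the joint likelihood of the observed sequence is P(data|H) = 0.866·0.866 = 0.74996 and P(data|¬H) = 0.036·0.036 = 0.0012960.
Bayes: P(H|data) = 0.014·0.74996 / (0.014·0.74996 + 0.986·0.0012960) = 0.010499/0.011777 = 0.8915.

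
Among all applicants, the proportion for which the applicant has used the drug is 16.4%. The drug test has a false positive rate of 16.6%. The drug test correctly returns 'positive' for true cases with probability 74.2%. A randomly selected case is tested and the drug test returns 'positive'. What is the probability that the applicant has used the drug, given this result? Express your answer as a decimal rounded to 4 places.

P(H | E) ≈ 0.4672

Let H be the event that the applicant has used the drug. P(H) = 0.164, so P(¬H) = 0.836. With E the 'positive' result, P(E|H) = 0.742 and P(E|¬H) = 0.166.
P(E) = 0.742·0.164 + 0.166·0.836 = 0.12169 + 0.13878 = 0.26046.
By Bayes' theorem, P(H|E) = 0.12169 / 0.26046 = 0.4672.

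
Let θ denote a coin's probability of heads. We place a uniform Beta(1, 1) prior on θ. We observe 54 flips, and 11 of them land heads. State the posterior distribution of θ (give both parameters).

The binomial likelihood is conjugate to the Beta prior: with 11 successes and 43 failures, the posterior is Beta(1+11, 1+43) = Beta(12, 44).

Posterior: Beta(12, 44)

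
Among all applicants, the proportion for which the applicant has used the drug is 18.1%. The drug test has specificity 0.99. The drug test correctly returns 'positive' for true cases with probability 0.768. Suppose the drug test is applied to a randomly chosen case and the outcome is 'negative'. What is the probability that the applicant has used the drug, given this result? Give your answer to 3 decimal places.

P(H | E) ≈ 0.049

Let H be the event that the applicant has used the drug. P(H) = 0.181, so P(¬H) = 0.819. With E the 'negative' result, P(E|H) = 0.232 and P(E|¬H) = 0.99.
P(E) = 0.232·0.181 + 0.99·0.819 = 0.041992 + 0.81081 = 0.85280.
By Bayes' theorem, P(H|E) = 0.041992 / 0.85280 = 0.049.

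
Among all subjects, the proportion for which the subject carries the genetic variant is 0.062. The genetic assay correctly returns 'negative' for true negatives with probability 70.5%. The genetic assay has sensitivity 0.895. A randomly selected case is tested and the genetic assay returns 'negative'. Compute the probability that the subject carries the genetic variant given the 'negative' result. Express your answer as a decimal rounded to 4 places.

P(H | E) ≈ 0.0097

Let H be the event that the subject carries the genetic variant. P(H) = 0.062, so P(¬H) = 0.938. With E the 'negative' result, P(E|H) = 0.105 and P(E|¬H) = 0.705.
P(E) = 0.105·0.062 + 0.705·0.938 = 0.0065100 + 0.66129 = 0.66780.
By Bayes' theorem, P(H|E) = 0.0065100 / 0.66780 = 0.0097.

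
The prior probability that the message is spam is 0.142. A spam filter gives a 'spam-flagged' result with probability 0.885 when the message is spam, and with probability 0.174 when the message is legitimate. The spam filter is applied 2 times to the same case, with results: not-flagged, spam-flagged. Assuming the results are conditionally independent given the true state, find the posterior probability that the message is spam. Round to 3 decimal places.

With H the event that the message is spam, the joint likelihood of the observed sequence is P(data|H) = 0.115·0.885 = 0.10178 and P(data|¬H) = 0.826·0.174 = 0.14372.
Bayes: P(H|data) = 0.142·0.10178 / (0.142·0.10178 + 0.858·0.14372) = 0.014452/0.13777 = 0.1049.

Posterior P(H) ≈ 0.105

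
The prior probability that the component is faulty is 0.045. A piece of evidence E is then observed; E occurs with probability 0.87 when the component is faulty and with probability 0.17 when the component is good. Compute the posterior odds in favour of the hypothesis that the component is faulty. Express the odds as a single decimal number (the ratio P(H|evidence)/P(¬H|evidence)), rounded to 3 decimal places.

Prior odds = 0.045/(1−0.045) = 0.047120.
Likelihood ratio for E = 0.87/0.17 = 5.1176.
Posterior odds = prior odds × LR = 0.24115.

Posterior odds ≈ 0.241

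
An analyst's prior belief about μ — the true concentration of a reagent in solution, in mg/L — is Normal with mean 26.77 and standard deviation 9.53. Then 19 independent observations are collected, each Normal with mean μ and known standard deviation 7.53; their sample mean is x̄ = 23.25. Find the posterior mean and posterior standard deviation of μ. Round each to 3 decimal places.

Prior precision 1/τ₀² = 1/9.53² = 0.0110107; data precision n/σ² = 19/7.53² = 0.335092.
Posterior precision = 0.0110107 + 0.335092 = 0.346102, giving posterior SD = 1/√0.346102 = 1.700.
Posterior mean = (0.0110107·26.77 + 0.335092·23.25) / 0.346102 = 23.362.

Posterior mean ≈ 23.362; posterior SD ≈ 1.700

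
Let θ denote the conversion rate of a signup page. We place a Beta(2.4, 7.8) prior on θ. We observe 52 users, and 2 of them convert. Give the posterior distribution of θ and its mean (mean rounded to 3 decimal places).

Posterior: Beta(4.4, 57.8); mean ≈ 0.071

The binomial likelihood is conjugate to the Beta prior: with 2 successes and 50 failures, the posterior is Beta(2.4+2, 7.8+50) = Beta(4.4, 57.8).
Posterior mean = α/(α+β) = 4.4/62.2 = 0.071.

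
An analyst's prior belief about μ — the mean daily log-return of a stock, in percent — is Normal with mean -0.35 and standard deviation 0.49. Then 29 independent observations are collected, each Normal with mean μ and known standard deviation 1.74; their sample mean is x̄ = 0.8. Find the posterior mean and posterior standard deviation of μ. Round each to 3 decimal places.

With known σ, the Normal prior is conjugate. Weight on the data is w = (n/σ²)/(n/σ² + 1/τ₀²) = 9.57854/(9.57854+4.16493) = 0.69695.
Posterior mean = w·x̄ + (1−w)·μ₀ = 0.69695·0.8 + 0.30305·-0.35 = 0.451. Posterior variance = 1/(9.57854+4.16493) = 0.0727618, so SD = 0.270.

Posterior mean ≈ 0.451; posterior SD ≈ 0.270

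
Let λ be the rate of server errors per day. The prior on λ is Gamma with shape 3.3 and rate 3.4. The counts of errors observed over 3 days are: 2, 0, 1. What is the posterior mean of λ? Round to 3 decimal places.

Posterior mean ≈ 0.984

Total count ∑xᵢ = 3 over n = 3 days.
Gamma is conjugate to the Poisson likelihood: posterior is Gamma(shape = 3.3+3 = 6.3, rate = 3.4+3 = 6.4).
Posterior mean = shape/rate = 6.3/6.4 = 0.984.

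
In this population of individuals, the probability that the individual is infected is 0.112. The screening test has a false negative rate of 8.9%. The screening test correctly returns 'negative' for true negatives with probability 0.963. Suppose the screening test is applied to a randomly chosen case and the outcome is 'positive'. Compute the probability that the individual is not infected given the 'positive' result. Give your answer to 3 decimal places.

Let H be the event that the individual is infected. P(H) = 0.112, so P(¬H) = 0.888. With E the 'positive' result, P(E|H) = 0.911 and P(E|¬H) = 0.037.
P(E) = 0.911·0.112 + 0.037·0.888 = 0.10203 + 0.032856 = 0.13489.
By Bayes' theorem, P(H|E) = 0.10203 / 0.13489 = 0.756. Hence P(¬H|E) = 1 − 0.756 = 0.244.

P(¬H | E) ≈ 0.244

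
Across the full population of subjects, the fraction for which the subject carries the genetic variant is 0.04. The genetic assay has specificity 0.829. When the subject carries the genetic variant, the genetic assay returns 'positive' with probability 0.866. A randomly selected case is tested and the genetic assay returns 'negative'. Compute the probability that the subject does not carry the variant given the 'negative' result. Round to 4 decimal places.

Let H be the event that the subject carries the genetic variant. P(H) = 0.04, so P(¬H) = 0.96. With E the 'negative' result, P(E|H) = 0.134 and P(E|¬H) = 0.829.
P(E) = 0.134·0.04 + 0.829·0.96 = 0.0053600 + 0.79584 = 0.80120.
By Bayes' theorem, P(H|E) = 0.0053600 / 0.80120 = 0.0067. Hence P(¬H|E) = 1 − 0.0067 = 0.9933.

P(¬H | E) ≈ 0.9933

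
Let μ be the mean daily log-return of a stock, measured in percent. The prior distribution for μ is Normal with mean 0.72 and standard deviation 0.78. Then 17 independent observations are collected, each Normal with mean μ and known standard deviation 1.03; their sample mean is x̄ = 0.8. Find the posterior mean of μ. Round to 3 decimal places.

Prior precision 1/τ₀² = 1/0.78² = 1.64366; data precision n/σ² = 17/1.03² = 16.0241.
Posterior precision = 1.64366 + 16.0241 = 17.6678.
Posterior mean = (1.64366·0.72 + 16.0241·0.8) / 17.6678 = 0.793.

Posterior mean ≈ 0.793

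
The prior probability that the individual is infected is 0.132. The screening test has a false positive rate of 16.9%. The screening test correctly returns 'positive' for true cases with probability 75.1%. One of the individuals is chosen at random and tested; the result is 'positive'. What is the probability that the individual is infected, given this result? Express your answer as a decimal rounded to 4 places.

Let H be the event that the individual is infected. P(H) = 0.132, so P(¬H) = 0.868. With E the 'positive' result, P(E|H) = 0.751 and P(E|¬H) = 0.169.
P(E) = 0.751·0.132 + 0.169·0.868 = 0.099132 + 0.14669 = 0.24582.
By Bayes' theorem, P(H|E) = 0.099132 / 0.24582 = 0.4033.

P(H | E) ≈ 0.4033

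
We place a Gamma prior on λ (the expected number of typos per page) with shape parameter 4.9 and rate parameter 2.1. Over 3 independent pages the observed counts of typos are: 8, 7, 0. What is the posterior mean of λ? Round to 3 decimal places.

Posterior mean ≈ 3.902

Total count ∑xᵢ = 15 over n = 3 pages.
Gamma is conjugate to the Poisson likelihood: posterior is Gamma(shape = 4.9+15 = 19.9, rate = 2.1+3 = 5.1).
E[λ | data] = 19.9/5.1 = 3.902.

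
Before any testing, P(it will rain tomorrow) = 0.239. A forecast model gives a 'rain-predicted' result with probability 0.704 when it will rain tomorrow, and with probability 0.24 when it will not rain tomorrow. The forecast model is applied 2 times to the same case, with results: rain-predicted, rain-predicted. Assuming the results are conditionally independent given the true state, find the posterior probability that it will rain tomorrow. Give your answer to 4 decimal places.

With H the event that it will rain tomorrow, the joint likelihood of the observed sequence is P(data|H) = 0.704·0.704 = 0.49562 and P(data|¬H) = 0.24·0.24 = 0.057600.
Bayes: P(H|data) = 0.239·0.49562 / (0.239·0.49562 + 0.761·0.057600) = 0.11845/0.16229 = 0.7299.

Posterior P(H) ≈ 0.7299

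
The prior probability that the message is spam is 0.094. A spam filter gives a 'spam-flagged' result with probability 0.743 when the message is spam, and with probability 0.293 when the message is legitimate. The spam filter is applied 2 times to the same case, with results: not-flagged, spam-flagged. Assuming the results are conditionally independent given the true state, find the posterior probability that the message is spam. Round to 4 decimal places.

With H the event that the message is spam, the joint likelihood of the observed sequence is P(data|H) = 0.257·0.743 = 0.19095 and P(data|¬H) = 0.707·0.293 = 0.20715.
Bayes: P(H|data) = 0.094·0.19095 / (0.094·0.19095 + 0.906·0.20715) = 0.017949/0.20563 = 0.0873.

Posterior P(H) ≈ 0.0873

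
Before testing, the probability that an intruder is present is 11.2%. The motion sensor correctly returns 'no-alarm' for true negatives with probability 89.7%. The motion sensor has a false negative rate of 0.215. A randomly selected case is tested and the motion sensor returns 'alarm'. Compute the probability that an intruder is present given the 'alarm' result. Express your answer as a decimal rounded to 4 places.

P(H | E) ≈ 0.4901

Write H for 'an intruder is present'. Prior odds H:¬H = 0.112/0.888 = 0.12613. For the 'alarm' outcome, the likelihood ratio is 0.785/0.103 = 7.6214.
Posterior odds = 0.12613 × 7.6214 = 0.96125, so P(H|E) = 0.96125/(1+0.96125) = 0.4901.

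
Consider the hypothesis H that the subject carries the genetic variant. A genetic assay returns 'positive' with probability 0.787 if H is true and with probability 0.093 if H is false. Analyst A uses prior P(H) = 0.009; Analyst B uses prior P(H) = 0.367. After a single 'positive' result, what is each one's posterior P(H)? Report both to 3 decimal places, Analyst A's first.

Analyst A: 0.071; Analyst B: 0.831

P('+'|H) = 0.787, P('+'|¬H) = 0.093.
Analyst A: numerator 0.787·0.009 = 0.0070830; evidence = 0.0070830+0.093·0.991 = 0.099246; posterior = 0.071.
Analyst B: numerator 0.787·0.367 = 0.28883; evidence = 0.28883+0.093·0.633 = 0.34770; posterior = 0.831.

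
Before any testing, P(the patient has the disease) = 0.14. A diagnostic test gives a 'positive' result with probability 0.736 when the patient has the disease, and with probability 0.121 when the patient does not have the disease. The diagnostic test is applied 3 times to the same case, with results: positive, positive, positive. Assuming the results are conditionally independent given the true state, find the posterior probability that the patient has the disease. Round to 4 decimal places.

With H the event that the patient has the disease, the joint likelihood of the observed sequence is P(data|H) = 0.736·0.736·0.736 = 0.39869 and P(data|¬H) = 0.121·0.121·0.121 = 0.0017716.
Bayes: P(H|data) = 0.14·0.39869 / (0.14·0.39869 + 0.86·0.0017716) = 0.055816/0.057340 = 0.9734.

Posterior P(H) ≈ 0.9734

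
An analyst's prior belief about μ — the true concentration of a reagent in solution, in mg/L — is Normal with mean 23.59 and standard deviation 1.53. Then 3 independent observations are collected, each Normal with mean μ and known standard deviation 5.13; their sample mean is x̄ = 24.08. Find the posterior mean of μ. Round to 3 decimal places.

Posterior mean ≈ 23.693

With known σ, the Normal prior is conjugate. Weight on the data is w = (n/σ²)/(n/σ² + 1/τ₀²) = 0.113995/(0.113995+0.427186) = 0.21064.
Posterior mean = w·x̄ + (1−w)·μ₀ = 0.21064·24.08 + 0.78936·23.59 = 23.693.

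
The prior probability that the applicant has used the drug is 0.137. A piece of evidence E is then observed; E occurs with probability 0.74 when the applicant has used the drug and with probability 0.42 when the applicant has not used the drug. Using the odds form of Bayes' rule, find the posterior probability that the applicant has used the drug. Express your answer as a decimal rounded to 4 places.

Posterior probability ≈ 0.2186

Prior odds = 0.137/(1−0.137) = 0.15875. In log-odds, ln(0.15875) = -1.8404.
Add log likelihood ratio: ln(1.7619) = 0.56640.
Posterior log-odds = -1.2740, so posterior odds = exp(-1.2740) = 0.27970. Converting, P(H|E) = 0.27970/1.2797 = 0.2186.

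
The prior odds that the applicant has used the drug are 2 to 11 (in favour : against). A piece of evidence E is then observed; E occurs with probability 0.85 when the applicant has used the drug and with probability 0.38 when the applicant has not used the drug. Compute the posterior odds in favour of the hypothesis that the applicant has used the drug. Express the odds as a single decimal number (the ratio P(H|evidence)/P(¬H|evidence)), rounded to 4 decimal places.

Posterior odds ≈ 0.4067

Prior odds = 2/11 = 0.18182. In log-odds, ln(0.18182) = -1.7047.
Add log likelihood ratio: ln(2.2368) = 0.80507.
Posterior log-odds = -0.89968, so posterior odds = exp(-0.89968) = 0.40670.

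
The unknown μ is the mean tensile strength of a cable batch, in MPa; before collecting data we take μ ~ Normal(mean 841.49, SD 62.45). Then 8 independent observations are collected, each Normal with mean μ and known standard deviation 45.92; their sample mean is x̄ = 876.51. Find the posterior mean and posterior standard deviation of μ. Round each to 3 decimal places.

Posterior mean ≈ 874.293; posterior SD ≈ 15.713

With known σ, the Normal prior is conjugate. Weight on the data is w = (n/σ²)/(n/σ² + 1/τ₀²) = 0.00379390/(0.00379390+0.00025641) = 0.93669.
Posterior mean = w·x̄ + (1−w)·μ₀ = 0.93669·876.51 + 0.063306·841.49 = 874.293. Posterior variance = 1/(0.00379390+0.00025641) = 246.894, so SD = 15.713.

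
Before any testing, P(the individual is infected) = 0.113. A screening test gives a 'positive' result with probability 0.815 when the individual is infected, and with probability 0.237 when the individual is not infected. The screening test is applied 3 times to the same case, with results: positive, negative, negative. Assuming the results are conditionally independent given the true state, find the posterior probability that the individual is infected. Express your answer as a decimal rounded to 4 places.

With H the event that the individual is infected, the joint likelihood of the observed sequence is P(data|H) = 0.815·0.185·0.185 = 0.027893 and P(data|¬H) = 0.237·0.763·0.763 = 0.13797.
Bayes: P(H|data) = 0.113·0.027893 / (0.113·0.027893 + 0.887·0.13797) = 0.0031520/0.12553 = 0.0251.

Posterior P(H) ≈ 0.0251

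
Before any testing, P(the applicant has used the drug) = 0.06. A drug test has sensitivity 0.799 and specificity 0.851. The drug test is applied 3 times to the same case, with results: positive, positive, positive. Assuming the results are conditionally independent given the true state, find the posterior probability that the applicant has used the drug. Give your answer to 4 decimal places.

With H the event that the applicant has used the drug, the joint likelihood of the observed sequence is P(data|H) = 0.799·0.799·0.799 = 0.51008 and P(data|¬H) = 0.149·0.149·0.149 = 0.0033079.
Bayes: P(H|data) = 0.06·0.51008 / (0.06·0.51008 + 0.94·0.0033079) = 0.030605/0.033714 = 0.9078.

Posterior P(H) ≈ 0.9078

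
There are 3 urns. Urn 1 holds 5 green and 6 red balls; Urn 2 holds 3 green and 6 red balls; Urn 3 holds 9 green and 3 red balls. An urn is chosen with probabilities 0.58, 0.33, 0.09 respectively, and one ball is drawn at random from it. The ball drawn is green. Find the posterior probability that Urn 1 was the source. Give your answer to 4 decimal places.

Tabulate prior·likelihood by source: [1] prior 0.58, lik 0.4545, product 0.2636; [2] prior 0.33, lik 0.3333, product 0.1100; [3] prior 0.09, lik 0.75, product 0.06750.
Normalizing constant = 0.44114; the posterior for Urn 1 is its product over the sum, 0.2636/0.44114 = 0.5976.

Posterior probability ≈ 0.5976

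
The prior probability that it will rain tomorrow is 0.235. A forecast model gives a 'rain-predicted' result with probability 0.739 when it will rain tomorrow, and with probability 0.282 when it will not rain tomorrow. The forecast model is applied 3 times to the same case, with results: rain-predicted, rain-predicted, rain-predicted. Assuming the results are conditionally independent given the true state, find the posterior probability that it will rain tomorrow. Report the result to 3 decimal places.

With H the event that it will rain tomorrow, the joint likelihood of the observed sequence is P(data|H) = 0.739·0.739·0.739 = 0.40358 and P(data|¬H) = 0.282·0.282·0.282 = 0.022426.
Bayes: P(H|data) = 0.235·0.40358 / (0.235·0.40358 + 0.765·0.022426) = 0.094842/0.11200 = 0.8468.

Posterior P(H) ≈ 0.847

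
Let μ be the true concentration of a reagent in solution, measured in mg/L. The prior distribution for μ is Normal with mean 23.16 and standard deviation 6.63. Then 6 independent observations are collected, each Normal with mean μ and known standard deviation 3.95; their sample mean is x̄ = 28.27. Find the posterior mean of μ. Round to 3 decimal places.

Posterior mean ≈ 27.985

Prior precision 1/τ₀² = 1/6.63² = 0.0227496; data precision n/σ² = 6/3.95² = 0.384554.
Posterior precision = 0.0227496 + 0.384554 = 0.407303.
Posterior mean = (0.0227496·23.16 + 0.384554·28.27) / 0.407303 = 27.985.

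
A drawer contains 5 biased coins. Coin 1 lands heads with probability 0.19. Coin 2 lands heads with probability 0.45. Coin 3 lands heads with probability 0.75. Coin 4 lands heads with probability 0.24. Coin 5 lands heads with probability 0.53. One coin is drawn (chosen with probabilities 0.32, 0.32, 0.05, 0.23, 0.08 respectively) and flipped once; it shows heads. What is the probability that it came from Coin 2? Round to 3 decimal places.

Posterior probability ≈ 0.424

P(heads|C1) = 0.19; P(heads|C2) = 0.45; P(heads|C3) = 0.75; P(heads|C4) = 0.24; P(heads|C5) = 0.53.
Prior × likelihood for each source: 0.32·0.19=0.06080, 0.32·0.45=0.1440, 0.05·0.75=0.03750, 0.23·0.24=0.05520, 0.08·0.53=0.04240. Summing gives P(heads) = 0.33990.
P(Coin 2 | heads) = 0.1440 / 0.33990 = 0.424.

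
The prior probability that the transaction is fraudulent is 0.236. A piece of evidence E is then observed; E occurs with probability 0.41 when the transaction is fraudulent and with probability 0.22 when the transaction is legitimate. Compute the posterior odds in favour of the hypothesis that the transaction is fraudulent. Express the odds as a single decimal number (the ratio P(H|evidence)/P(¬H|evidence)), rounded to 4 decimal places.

Posterior odds ≈ 0.5757

Prior odds = 0.236/(1−0.236) = 0.30890. In log-odds, ln(0.30890) = -1.1747.
Add log likelihood ratio: ln(1.8636) = 0.62253.
Posterior log-odds = -0.55221, so posterior odds = exp(-0.55221) = 0.57568.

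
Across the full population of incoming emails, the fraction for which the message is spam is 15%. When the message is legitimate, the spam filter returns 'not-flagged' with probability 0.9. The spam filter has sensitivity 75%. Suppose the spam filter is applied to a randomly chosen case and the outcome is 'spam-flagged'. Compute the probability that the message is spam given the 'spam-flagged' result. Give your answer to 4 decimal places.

P(H | E) ≈ 0.5696

Let H be the event that the message is spam. P(H) = 0.15, so P(¬H) = 0.85. With E the 'spam-flagged' result, P(E|H) = 0.75 and P(E|¬H) = 0.1.
P(E) = 0.75·0.15 + 0.1·0.85 = 0.11250 + 0.085000 = 0.19750.
By Bayes' theorem, P(H|E) = 0.11250 / 0.19750 = 0.5696.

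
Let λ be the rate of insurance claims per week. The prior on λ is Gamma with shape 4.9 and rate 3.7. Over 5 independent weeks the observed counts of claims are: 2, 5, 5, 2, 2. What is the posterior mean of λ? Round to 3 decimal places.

Total count ∑xᵢ = 16 over n = 5 weeks.
Gamma is conjugate to the Poisson likelihood: posterior is Gamma(shape = 4.9+16 = 20.9, rate = 3.7+5 = 8.7).
Posterior mean = shape/rate = 20.9/8.7 = 2.402.

Posterior mean ≈ 2.402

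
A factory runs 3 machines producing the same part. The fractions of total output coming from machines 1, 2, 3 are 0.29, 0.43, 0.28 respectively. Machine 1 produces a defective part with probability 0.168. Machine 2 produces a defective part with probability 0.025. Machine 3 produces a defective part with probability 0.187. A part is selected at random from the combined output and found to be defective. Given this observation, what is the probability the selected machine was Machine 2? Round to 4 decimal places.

P(defective|M1) = 0.168; P(defective|M2) = 0.025; P(defective|M3) = 0.187.
Prior × likelihood for each source: 0.29·0.168=0.04872, 0.43·0.025=0.01075, 0.28·0.187=0.05236. Summing gives P(defective) = 0.11183.
P(Machine 2 | defective) = 0.01075 / 0.11183 = 0.0961.

Posterior probability ≈ 0.0961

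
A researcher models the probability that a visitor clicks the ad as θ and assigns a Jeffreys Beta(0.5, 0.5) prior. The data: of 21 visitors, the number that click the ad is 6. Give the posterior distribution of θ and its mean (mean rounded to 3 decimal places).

Posterior: Beta(6.5, 15.5); mean ≈ 0.295

Observing 6 successes and 15 failures updates Beta(0.5, 0.5) by adding the success and failure counts to the two shape parameters: α = 0.5+6 = 6.5, β = 0.5+15 = 15.5.
E[θ | data] = 6.5/(6.5+15.5) = 0.295.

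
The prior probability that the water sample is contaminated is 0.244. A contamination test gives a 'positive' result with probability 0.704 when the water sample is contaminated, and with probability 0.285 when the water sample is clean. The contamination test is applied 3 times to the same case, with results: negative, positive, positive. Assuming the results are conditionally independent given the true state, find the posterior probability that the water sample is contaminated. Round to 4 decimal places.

Posterior P(H) ≈ 0.4491

Let H be the event that the water sample is contaminated; start with P(H) = 0.244. P('positive'|H) = 0.704, P('positive'|¬H) = 0.285.
Update on result 1 ('negative'): P(H) ← 0.296·0.2440 / (0.296·0.2440 + 0.715·0.7560) = 0.072224/0.61276 = 0.1179.
Update on result 2 ('positive'): P(H) ← 0.704·0.1179 / (0.704·0.1179 + 0.285·0.8821) = 0.082978/0.33439 = 0.2481.
Update on result 3 ('positive'): P(H) ← 0.704·0.2481 / (0.704·0.2481 + 0.285·0.7519) = 0.17470/0.38897 = 0.4491.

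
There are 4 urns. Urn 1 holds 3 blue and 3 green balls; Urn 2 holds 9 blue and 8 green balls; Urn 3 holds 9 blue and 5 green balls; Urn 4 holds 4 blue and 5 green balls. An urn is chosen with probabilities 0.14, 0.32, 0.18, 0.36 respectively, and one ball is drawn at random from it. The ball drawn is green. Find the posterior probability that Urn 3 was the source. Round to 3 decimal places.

P(green|Urn 1) = 0.5; P(green|Urn 2) = 0.4706; P(green|Urn 3) = 0.3571; P(green|Urn 4) = 0.5556.
Prior × likelihood for each source: 0.14·0.5=0.07000, 0.32·0.4706=0.1506, 0.18·0.3571=0.06429, 0.36·0.5556=0.2000. Summing gives P(green) = 0.48487.
P(Urn 3 | green) = 0.06429 / 0.48487 = 0.133.

Posterior probability ≈ 0.133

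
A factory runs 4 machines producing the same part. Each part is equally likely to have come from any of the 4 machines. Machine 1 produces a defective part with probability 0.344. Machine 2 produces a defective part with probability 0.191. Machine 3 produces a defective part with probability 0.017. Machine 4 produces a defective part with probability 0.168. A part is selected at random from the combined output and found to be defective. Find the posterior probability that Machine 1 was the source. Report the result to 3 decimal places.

P(defective|M1) = 0.344; P(defective|M2) = 0.191; P(defective|M3) = 0.017; P(defective|M4) = 0.168.
Prior × likelihood for each source: 0.25·0.344=0.08600, 0.25·0.191=0.04775, 0.25·0.017=0.004250, 0.25·0.168=0.04200. Summing gives P(defective) = 0.18000.
P(Machine 1 | defective) = 0.08600 / 0.18000 = 0.478.

Posterior probability ≈ 0.478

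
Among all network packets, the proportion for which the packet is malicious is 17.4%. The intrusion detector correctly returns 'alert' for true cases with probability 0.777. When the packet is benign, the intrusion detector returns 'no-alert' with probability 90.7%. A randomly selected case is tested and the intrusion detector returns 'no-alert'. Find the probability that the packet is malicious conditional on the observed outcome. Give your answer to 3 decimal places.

P(H | E) ≈ 0.049

Let H be the event that the packet is malicious. P(H) = 0.174, so P(¬H) = 0.826. With E the 'no-alert' result, P(E|H) = 0.223 and P(E|¬H) = 0.907.
P(E) = 0.223·0.174 + 0.907·0.826 = 0.038802 + 0.74918 = 0.78798.
By Bayes' theorem, P(H|E) = 0.038802 / 0.78798 = 0.049.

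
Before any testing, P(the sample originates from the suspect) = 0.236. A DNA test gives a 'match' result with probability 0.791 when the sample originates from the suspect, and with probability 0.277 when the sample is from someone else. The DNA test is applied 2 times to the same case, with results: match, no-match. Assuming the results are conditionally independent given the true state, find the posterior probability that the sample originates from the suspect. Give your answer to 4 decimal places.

With H the event that the sample originates from the suspect, the joint likelihood of the observed sequence is P(data|H) = 0.791·0.209 = 0.16532 and P(data|¬H) = 0.277·0.723 = 0.20027.
Bayes: P(H|data) = 0.236·0.16532 / (0.236·0.16532 + 0.764·0.20027) = 0.039015/0.19202 = 0.2032.

Posterior P(H) ≈ 0.2032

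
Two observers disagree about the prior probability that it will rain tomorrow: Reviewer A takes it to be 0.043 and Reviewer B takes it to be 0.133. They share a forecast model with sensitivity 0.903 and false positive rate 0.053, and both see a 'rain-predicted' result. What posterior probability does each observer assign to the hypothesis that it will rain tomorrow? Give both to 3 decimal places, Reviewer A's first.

Reviewer A: 0.434; Reviewer B: 0.723

P('+'|H) = 0.903, P('+'|¬H) = 0.053.
Reviewer A: numerator 0.903·0.043 = 0.038829; evidence = 0.038829+0.053·0.957 = 0.089550; posterior = 0.434.
Reviewer B: numerator 0.903·0.133 = 0.12010; evidence = 0.12010+0.053·0.867 = 0.16605; posterior = 0.723.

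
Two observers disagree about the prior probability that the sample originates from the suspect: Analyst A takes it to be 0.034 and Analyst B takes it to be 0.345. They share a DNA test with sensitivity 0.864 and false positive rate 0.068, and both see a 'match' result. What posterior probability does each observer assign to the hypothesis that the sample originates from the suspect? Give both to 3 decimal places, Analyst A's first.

Analyst A: 0.309; Analyst B: 0.870

P('+'|H) = 0.864, P('+'|¬H) = 0.068.
Analyst A: numerator 0.864·0.034 = 0.029376; evidence = 0.029376+0.068·0.966 = 0.095064; posterior = 0.309.
Analyst B: numerator 0.864·0.345 = 0.29808; evidence = 0.29808+0.068·0.655 = 0.34262; posterior = 0.870.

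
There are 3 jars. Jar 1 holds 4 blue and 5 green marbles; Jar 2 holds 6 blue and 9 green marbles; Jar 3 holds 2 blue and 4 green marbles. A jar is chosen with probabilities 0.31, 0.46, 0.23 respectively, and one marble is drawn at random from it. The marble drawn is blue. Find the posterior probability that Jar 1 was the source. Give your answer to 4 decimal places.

P(blue|Jar 1) = 0.4444; P(blue|Jar 2) = 0.4; P(blue|Jar 3) = 0.3333.
Prior × likelihood for each source: 0.31·0.4444=0.1378, 0.46·0.4=0.1840, 0.23·0.3333=0.07667. Summing gives P(blue) = 0.39844.
P(Jar 1 | blue) = 0.1378 / 0.39844 = 0.3458.

Posterior probability ≈ 0.3458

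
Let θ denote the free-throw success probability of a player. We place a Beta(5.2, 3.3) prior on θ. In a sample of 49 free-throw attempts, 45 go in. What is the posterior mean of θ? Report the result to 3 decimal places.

Observing 45 successes and 4 failures updates Beta(5.2, 3.3) by adding the success and failure counts to the two shape parameters: α = 5.2+45 = 50.2, β = 3.3+4 = 7.3.
Posterior mean = α/(α+β) = 50.2/57.5 = 0.873.

Posterior mean ≈ 0.873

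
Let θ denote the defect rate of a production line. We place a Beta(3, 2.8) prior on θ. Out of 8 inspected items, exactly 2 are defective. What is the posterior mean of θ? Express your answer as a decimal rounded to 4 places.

Posterior mean ≈ 0.3623

Observing 2 successes and 6 failures updates Beta(3, 2.8) by adding the success and failure counts to the two shape parameters: α = 3+2 = 5, β = 2.8+6 = 8.8.
Posterior mean = α/(α+β) = 5/13.8 = 0.3623.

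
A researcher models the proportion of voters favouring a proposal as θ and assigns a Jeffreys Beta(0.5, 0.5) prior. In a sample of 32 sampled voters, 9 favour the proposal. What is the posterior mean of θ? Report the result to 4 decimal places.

The binomial likelihood is conjugate to the Beta prior: with 9 successes and 23 failures, the posterior is Beta(0.5+9, 0.5+23) = Beta(9.5, 23.5).
Posterior mean = α/(α+β) = 9.5/33 = 0.2879.

Posterior mean ≈ 0.2879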